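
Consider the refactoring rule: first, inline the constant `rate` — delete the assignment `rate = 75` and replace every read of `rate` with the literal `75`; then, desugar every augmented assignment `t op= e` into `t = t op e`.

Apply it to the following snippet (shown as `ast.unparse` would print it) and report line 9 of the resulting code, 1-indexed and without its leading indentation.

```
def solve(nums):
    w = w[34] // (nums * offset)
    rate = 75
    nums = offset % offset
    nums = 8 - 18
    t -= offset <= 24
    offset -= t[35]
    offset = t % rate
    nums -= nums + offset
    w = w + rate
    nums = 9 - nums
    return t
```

w = w + 75

Transformed code:
def solve(nums):
    w = w[34] // (nums * offset)
    nums = offset % offset
    nums = 8 - 18
    t = t - (offset <= 24)
    offset = offset - t[35]
    offset = t % 75
    nums = nums - (nums + offset)
    w = w + 75
    nums = 9 - nums
    return t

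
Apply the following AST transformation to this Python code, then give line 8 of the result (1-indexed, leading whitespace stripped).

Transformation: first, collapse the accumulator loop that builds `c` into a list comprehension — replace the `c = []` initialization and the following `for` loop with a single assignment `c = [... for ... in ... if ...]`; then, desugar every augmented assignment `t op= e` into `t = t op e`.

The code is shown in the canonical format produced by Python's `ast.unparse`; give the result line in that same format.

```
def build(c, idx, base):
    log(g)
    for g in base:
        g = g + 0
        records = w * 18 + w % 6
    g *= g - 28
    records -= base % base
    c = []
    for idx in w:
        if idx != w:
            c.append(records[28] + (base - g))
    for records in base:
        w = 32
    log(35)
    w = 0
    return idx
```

Transformed code:
def build(c, idx, base):
    log(g)
    for g in base:
        g = g + 0
        records = w * 18 + w % 6
    g = g * (g - 28)
    records = records - base % base
    c = [records[28] + (base - g) for idx in w if idx != w]
    for records in base:
        w = 32
    log(35)
    w = 0
    return idx

c = [records[28] + (base - g) for idx in w if idx != w]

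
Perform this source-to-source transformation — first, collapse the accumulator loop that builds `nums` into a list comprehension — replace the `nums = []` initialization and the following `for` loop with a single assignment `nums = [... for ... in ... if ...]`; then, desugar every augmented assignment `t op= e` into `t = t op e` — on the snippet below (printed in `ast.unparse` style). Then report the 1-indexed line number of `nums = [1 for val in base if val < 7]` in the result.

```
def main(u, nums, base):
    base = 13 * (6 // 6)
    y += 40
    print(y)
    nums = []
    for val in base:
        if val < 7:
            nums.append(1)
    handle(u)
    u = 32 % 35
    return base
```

Transformed code:
def main(u, nums, base):
    base = 13 * (6 // 6)
    y = y + 40
    print(y)
    nums = [1 for val in base if val < 7]
    handle(u)
    u = 32 % 35
    return base

5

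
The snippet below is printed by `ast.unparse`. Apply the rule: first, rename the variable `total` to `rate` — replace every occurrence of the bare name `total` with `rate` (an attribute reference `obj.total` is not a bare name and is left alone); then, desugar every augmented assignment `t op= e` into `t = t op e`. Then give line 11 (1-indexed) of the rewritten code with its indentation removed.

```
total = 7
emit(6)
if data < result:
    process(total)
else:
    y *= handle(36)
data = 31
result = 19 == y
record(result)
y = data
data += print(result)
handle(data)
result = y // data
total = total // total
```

data = data + print(result)

Transformed code:
rate = 7
emit(6)
if data < result:
    process(rate)
else:
    y = y * handle(36)
data = 31
result = 19 == y
record(result)
y = data
data = data + print(result)
handle(data)
result = y // data
rate = rate // rate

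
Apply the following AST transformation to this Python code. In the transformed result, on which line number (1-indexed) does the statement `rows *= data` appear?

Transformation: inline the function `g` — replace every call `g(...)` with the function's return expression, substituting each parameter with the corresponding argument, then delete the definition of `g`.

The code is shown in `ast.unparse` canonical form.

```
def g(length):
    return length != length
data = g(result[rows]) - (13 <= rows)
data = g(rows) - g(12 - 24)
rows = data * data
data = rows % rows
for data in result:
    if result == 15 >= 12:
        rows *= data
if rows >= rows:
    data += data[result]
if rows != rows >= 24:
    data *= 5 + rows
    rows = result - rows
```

7

Transformed code:
data = (result[rows] != result[rows]) - (13 <= rows)
data = (rows != rows) - (12 - 24 != 12 - 24)
rows = data * data
data = rows % rows
for data in result:
    if result == 15 >= 12:
        rows *= data
if rows >= rows:
    data += data[result]
if rows != rows >= 24:
    data *= 5 + rows
    rows = result - rows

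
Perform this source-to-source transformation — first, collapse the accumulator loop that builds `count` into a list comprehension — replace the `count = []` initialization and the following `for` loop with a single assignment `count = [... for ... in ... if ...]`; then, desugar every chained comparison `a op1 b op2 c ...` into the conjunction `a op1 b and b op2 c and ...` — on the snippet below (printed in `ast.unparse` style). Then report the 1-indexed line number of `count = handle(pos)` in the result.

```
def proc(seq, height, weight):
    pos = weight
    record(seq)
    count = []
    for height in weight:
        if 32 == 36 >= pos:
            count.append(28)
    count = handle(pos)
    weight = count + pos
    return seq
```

Transformed code:
def proc(seq, height, weight):
    pos = weight
    record(seq)
    count = [28 for height in weight if 32 == 36 and 36 >= pos]
    count = handle(pos)
    weight = count + pos
    return seq

5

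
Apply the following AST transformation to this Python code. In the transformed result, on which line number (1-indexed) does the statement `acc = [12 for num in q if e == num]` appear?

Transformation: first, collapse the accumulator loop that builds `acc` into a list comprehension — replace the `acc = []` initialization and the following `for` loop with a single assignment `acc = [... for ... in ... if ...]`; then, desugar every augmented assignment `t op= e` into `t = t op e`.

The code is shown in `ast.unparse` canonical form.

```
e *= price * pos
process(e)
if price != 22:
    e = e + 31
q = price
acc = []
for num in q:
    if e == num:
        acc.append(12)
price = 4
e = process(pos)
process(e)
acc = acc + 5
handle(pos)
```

Transformed code:
e = e * (price * pos)
process(e)
if price != 22:
    e = e + 31
q = price
acc = [12 for num in q if e == num]
price = 4
e = process(pos)
process(e)
acc = acc + 5
handle(pos)

6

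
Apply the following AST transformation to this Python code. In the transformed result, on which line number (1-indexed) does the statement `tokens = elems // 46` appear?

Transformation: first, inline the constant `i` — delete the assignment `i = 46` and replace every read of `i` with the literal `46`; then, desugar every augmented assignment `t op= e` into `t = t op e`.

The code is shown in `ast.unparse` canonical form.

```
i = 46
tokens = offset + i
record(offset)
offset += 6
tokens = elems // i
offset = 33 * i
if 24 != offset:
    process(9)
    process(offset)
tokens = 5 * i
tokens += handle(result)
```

4

Transformed code:
tokens = offset + 46
record(offset)
offset = offset + 6
tokens = elems // 46
offset = 33 * 46
if 24 != offset:
    process(9)
    process(offset)
tokens = 5 * 46
tokens = tokens + handle(result)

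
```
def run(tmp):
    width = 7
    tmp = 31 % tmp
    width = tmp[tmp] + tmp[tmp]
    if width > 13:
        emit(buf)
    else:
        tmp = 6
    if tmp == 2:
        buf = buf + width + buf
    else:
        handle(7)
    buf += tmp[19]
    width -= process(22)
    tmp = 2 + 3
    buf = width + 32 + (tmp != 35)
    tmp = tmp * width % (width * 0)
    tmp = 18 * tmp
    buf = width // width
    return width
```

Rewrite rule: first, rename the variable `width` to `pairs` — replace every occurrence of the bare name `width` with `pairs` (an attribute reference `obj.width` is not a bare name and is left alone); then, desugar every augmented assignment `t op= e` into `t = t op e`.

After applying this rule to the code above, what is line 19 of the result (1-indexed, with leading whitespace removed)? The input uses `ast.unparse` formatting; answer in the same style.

Transformed code:
def run(tmp):
    pairs = 7
    tmp = 31 % tmp
    pairs = tmp[tmp] + tmp[tmp]
    if pairs > 13:
        emit(buf)
    else:
        tmp = 6
    if tmp == 2:
        buf = buf + pairs + buf
    else:
        handle(7)
    buf = buf + tmp[19]
    pairs = pairs - process(22)
    tmp = 2 + 3
    buf = pairs + 32 + (tmp != 35)
    tmp = tmp * pairs % (pairs * 0)
    tmp = 18 * tmp
    buf = pairs // pairs
    return pairs

buf = pairs // pairs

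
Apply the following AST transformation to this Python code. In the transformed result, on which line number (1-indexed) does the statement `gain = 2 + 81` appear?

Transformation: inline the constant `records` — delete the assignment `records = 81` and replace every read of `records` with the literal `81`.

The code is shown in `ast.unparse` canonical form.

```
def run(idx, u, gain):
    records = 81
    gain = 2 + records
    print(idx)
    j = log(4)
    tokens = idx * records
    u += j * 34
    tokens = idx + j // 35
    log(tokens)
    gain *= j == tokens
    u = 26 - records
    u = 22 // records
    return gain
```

2

Transformed code:
def run(idx, u, gain):
    gain = 2 + 81
    print(idx)
    j = log(4)
    tokens = idx * 81
    u += j * 34
    tokens = idx + j // 35
    log(tokens)
    gain *= j == tokens
    u = 26 - 81
    u = 22 // 81
    return gain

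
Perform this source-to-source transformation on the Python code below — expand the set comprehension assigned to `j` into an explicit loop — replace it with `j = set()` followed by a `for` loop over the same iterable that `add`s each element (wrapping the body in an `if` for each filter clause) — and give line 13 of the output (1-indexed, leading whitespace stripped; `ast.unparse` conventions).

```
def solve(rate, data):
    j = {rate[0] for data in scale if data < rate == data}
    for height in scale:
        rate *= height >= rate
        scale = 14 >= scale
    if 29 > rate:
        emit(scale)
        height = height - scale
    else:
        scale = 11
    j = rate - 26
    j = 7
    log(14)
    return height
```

scale = 11

Transformed code:
def solve(rate, data):
    j = set()
    for data in scale:
        if data < rate == data:
            j.add(rate[0])
    for height in scale:
        rate *= height >= rate
        scale = 14 >= scale
    if 29 > rate:
        emit(scale)
        height = height - scale
    else:
        scale = 11
    j = rate - 26
    j = 7
    log(14)
    return height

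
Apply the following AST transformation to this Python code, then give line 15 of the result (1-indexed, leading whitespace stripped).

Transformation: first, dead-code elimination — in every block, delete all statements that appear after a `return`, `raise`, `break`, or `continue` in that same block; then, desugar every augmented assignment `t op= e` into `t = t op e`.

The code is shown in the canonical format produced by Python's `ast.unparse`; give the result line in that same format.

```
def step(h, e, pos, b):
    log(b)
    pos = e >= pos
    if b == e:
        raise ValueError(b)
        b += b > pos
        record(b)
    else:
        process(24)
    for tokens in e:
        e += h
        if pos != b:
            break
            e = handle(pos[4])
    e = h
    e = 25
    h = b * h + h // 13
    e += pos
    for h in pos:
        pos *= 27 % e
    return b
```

e = e + pos

Transformed code:
def step(h, e, pos, b):
    log(b)
    pos = e >= pos
    if b == e:
        raise ValueError(b)
    else:
        process(24)
    for tokens in e:
        e = e + h
        if pos != b:
            break
    e = h
    e = 25
    h = b * h + h // 13
    e = e + pos
    for h in pos:
        pos = pos * (27 % e)
    return b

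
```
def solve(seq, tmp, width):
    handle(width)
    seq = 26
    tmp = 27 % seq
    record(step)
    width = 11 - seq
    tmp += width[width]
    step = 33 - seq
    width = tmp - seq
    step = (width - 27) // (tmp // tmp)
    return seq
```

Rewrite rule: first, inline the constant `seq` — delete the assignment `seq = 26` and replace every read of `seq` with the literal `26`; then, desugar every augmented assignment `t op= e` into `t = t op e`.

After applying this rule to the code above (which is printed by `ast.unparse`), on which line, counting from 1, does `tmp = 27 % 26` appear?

3

Transformed code:
def solve(seq, tmp, width):
    handle(width)
    tmp = 27 % 26
    record(step)
    width = 11 - 26
    tmp = tmp + width[width]
    step = 33 - 26
    width = tmp - 26
    step = (width - 27) // (tmp // tmp)
    return 26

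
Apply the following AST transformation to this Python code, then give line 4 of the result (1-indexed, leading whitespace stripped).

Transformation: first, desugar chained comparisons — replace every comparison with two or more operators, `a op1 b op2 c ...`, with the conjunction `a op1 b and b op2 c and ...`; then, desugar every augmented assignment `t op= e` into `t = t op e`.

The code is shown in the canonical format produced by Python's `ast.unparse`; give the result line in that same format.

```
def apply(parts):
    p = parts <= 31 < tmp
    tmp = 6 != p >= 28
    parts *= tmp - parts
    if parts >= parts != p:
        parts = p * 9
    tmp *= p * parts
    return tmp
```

Transformed code:
def apply(parts):
    p = parts <= 31 and 31 < tmp
    tmp = 6 != p and p >= 28
    parts = parts * (tmp - parts)
    if parts >= parts and parts != p:
        parts = p * 9
    tmp = tmp * (p * parts)
    return tmp

parts = parts * (tmp - parts)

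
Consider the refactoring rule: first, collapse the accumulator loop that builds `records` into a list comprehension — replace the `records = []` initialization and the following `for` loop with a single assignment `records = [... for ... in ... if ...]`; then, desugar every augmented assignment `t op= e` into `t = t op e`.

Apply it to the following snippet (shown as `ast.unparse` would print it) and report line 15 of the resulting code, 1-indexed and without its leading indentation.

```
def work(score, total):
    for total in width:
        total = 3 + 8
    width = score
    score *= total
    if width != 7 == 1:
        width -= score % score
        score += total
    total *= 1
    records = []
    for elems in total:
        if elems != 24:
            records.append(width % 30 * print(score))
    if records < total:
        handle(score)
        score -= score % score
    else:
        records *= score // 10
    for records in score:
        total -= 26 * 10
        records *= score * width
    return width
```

records = records * (score // 10)

Transformed code:
def work(score, total):
    for total in width:
        total = 3 + 8
    width = score
    score = score * total
    if width != 7 == 1:
        width = width - score % score
        score = score + total
    total = total * 1
    records = [width % 30 * print(score) for elems in total if elems != 24]
    if records < total:
        handle(score)
        score = score - score % score
    else:
        records = records * (score // 10)
    for records in score:
        total = total - 26 * 10
        records = records * (score * width)
    return width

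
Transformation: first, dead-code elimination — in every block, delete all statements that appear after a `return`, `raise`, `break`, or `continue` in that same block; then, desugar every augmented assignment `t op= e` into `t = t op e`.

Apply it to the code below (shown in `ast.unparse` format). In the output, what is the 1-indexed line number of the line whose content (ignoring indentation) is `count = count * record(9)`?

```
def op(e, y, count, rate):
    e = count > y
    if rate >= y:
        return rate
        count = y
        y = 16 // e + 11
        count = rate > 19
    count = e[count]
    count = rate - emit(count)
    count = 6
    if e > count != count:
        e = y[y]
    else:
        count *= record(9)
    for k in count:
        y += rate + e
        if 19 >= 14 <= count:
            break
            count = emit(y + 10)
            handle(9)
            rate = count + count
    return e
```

11

Transformed code:
def op(e, y, count, rate):
    e = count > y
    if rate >= y:
        return rate
    count = e[count]
    count = rate - emit(count)
    count = 6
    if e > count != count:
        e = y[y]
    else:
        count = count * record(9)
    for k in count:
        y = y + (rate + e)
        if 19 >= 14 <= count:
            break
    return e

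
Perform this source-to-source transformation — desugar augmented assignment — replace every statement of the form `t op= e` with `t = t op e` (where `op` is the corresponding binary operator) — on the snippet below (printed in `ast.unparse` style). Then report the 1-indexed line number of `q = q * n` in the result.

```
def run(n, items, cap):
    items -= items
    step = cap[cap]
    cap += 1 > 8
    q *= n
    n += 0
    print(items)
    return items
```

5

Transformed code:
def run(n, items, cap):
    items = items - items
    step = cap[cap]
    cap = cap + (1 > 8)
    q = q * n
    n = n + 0
    print(items)
    return items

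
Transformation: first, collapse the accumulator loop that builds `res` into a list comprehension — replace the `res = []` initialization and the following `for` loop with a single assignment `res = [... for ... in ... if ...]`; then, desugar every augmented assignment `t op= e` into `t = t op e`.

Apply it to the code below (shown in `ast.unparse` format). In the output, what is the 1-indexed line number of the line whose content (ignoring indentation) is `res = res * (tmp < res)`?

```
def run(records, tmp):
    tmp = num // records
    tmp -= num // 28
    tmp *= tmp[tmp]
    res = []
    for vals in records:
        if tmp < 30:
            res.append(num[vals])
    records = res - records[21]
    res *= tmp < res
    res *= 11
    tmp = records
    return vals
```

7

Transformed code:
def run(records, tmp):
    tmp = num // records
    tmp = tmp - num // 28
    tmp = tmp * tmp[tmp]
    res = [num[vals] for vals in records if tmp < 30]
    records = res - records[21]
    res = res * (tmp < res)
    res = res * 11
    tmp = records
    return vals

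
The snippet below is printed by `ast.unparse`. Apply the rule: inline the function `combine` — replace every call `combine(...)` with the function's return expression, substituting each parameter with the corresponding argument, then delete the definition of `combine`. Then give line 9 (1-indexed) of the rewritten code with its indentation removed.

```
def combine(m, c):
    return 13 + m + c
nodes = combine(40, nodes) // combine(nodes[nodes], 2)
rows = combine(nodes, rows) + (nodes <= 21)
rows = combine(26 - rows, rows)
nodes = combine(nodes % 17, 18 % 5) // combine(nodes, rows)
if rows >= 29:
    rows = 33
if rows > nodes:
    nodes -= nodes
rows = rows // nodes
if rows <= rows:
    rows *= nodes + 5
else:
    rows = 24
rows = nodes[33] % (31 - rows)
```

rows = rows // nodes

Transformed code:
nodes = (13 + 40 + nodes) // (13 + nodes[nodes] + 2)
rows = 13 + nodes + rows + (nodes <= 21)
rows = 13 + (26 - rows) + rows
nodes = (13 + nodes % 17 + 18 % 5) // (13 + nodes + rows)
if rows >= 29:
    rows = 33
if rows > nodes:
    nodes -= nodes
rows = rows // nodes
if rows <= rows:
    rows *= nodes + 5
else:
    rows = 24
rows = nodes[33] % (31 - rows)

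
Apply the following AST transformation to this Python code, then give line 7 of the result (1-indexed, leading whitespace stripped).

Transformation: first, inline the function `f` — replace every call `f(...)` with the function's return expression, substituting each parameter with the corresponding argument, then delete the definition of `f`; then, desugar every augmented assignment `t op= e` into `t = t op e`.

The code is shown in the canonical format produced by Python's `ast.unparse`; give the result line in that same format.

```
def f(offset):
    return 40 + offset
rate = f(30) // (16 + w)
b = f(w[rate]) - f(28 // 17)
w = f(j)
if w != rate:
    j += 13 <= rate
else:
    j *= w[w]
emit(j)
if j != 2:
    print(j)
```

j = j * w[w]

Transformed code:
rate = (40 + 30) // (16 + w)
b = 40 + w[rate] - (40 + 28 // 17)
w = 40 + j
if w != rate:
    j = j + (13 <= rate)
else:
    j = j * w[w]
emit(j)
if j != 2:
    print(j)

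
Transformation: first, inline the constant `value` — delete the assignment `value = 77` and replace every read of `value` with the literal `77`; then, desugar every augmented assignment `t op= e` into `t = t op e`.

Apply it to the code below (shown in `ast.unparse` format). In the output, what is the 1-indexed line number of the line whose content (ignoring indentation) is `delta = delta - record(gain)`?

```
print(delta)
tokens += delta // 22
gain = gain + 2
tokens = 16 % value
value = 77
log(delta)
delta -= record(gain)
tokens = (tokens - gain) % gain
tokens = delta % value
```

Transformed code:
print(delta)
tokens = tokens + delta // 22
gain = gain + 2
tokens = 16 % 77
log(delta)
delta = delta - record(gain)
tokens = (tokens - gain) % gain
tokens = delta % 77

6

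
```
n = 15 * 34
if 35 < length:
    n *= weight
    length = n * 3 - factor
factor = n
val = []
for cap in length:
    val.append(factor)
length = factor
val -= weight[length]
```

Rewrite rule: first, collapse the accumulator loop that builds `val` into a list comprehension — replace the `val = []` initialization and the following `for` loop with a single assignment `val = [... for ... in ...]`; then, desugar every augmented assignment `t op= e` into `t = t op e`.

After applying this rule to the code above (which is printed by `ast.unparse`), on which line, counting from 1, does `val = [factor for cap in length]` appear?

6

Transformed code:
n = 15 * 34
if 35 < length:
    n = n * weight
    length = n * 3 - factor
factor = n
val = [factor for cap in length]
length = factor
val = val - weight[length]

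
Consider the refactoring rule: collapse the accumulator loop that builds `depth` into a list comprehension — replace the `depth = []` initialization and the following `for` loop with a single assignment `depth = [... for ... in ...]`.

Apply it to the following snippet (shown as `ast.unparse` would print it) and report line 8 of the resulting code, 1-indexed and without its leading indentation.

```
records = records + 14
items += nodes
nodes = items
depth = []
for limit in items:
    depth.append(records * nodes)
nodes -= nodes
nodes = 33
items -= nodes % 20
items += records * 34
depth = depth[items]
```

items += records * 34

Transformed code:
records = records + 14
items += nodes
nodes = items
depth = [records * nodes for limit in items]
nodes -= nodes
nodes = 33
items -= nodes % 20
items += records * 34
depth = depth[items]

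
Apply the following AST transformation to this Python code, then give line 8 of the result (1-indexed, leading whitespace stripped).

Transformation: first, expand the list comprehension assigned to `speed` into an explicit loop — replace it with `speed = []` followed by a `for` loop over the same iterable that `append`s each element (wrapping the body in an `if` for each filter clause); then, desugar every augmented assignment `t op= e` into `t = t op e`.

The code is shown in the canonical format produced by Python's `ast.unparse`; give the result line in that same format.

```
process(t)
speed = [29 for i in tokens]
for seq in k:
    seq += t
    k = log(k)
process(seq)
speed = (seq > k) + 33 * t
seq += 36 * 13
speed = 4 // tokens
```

process(seq)

Transformed code:
process(t)
speed = []
for i in tokens:
    speed.append(29)
for seq in k:
    seq = seq + t
    k = log(k)
process(seq)
speed = (seq > k) + 33 * t
seq = seq + 36 * 13
speed = 4 // tokens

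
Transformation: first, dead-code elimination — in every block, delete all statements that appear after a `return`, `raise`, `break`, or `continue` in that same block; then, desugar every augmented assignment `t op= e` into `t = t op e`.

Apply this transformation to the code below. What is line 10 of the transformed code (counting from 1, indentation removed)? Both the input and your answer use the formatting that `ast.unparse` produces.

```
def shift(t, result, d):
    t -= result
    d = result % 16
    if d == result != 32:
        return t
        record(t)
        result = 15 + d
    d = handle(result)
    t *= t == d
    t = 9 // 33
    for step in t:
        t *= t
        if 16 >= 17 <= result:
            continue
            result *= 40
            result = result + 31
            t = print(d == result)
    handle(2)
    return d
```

t = t * t

Transformed code:
def shift(t, result, d):
    t = t - result
    d = result % 16
    if d == result != 32:
        return t
    d = handle(result)
    t = t * (t == d)
    t = 9 // 33
    for step in t:
        t = t * t
        if 16 >= 17 <= result:
            continue
    handle(2)
    return d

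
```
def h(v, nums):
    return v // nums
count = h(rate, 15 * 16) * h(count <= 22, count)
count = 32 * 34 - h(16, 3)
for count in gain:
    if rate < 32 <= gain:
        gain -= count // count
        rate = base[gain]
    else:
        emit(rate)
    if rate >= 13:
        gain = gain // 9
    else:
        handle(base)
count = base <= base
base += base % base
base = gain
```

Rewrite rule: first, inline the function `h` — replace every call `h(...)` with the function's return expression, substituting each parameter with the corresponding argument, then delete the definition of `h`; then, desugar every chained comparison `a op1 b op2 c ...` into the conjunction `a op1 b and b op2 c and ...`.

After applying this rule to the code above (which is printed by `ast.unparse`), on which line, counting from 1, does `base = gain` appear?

15

Transformed code:
count = rate // (15 * 16) * ((count <= 22) // count)
count = 32 * 34 - 16 // 3
for count in gain:
    if rate < 32 and 32 <= gain:
        gain -= count // count
        rate = base[gain]
    else:
        emit(rate)
    if rate >= 13:
        gain = gain // 9
    else:
        handle(base)
count = base <= base
base += base % base
base = gain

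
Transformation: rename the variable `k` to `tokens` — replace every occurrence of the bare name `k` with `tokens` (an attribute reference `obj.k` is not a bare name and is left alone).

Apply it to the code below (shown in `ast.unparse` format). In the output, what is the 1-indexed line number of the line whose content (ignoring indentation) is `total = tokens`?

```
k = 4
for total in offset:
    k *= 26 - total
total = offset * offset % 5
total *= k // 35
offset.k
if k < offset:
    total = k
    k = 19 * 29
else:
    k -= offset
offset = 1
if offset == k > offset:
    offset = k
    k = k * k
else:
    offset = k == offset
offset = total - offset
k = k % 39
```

8

Transformed code:
tokens = 4
for total in offset:
    tokens *= 26 - total
total = offset * offset % 5
total *= tokens // 35
offset.k
if tokens < offset:
    total = tokens
    tokens = 19 * 29
else:
    tokens -= offset
offset = 1
if offset == tokens > offset:
    offset = tokens
    tokens = tokens * tokens
else:
    offset = tokens == offset
offset = total - offset
tokens = tokens % 39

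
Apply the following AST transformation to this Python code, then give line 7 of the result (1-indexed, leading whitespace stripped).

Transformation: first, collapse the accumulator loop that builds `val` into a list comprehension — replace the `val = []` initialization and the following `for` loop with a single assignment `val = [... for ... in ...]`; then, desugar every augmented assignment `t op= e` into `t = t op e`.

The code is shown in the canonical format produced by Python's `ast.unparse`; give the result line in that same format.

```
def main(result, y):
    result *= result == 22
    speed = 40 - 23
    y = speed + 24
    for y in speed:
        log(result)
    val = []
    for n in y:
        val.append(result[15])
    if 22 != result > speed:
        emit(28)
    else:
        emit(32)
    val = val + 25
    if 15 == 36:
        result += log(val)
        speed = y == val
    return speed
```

Transformed code:
def main(result, y):
    result = result * (result == 22)
    speed = 40 - 23
    y = speed + 24
    for y in speed:
        log(result)
    val = [result[15] for n in y]
    if 22 != result > speed:
        emit(28)
    else:
        emit(32)
    val = val + 25
    if 15 == 36:
        result = result + log(val)
        speed = y == val
    return speed

val = [result[15] for n in y]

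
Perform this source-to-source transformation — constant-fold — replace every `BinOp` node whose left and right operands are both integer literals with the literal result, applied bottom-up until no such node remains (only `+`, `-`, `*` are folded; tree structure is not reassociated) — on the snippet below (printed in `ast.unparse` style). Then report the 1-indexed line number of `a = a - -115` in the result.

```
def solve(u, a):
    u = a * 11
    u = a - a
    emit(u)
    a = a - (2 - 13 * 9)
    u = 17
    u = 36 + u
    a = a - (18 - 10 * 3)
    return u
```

5

Transformed code:
def solve(u, a):
    u = a * 11
    u = a - a
    emit(u)
    a = a - -115
    u = 17
    u = 36 + u
    a = a - -12
    return u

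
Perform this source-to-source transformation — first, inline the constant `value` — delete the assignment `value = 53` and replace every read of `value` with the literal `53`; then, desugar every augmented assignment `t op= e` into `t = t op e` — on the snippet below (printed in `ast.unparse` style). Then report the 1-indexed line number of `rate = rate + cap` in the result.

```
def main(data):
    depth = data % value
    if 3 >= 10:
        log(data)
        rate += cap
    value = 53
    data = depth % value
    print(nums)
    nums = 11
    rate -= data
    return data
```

Transformed code:
def main(data):
    depth = data % 53
    if 3 >= 10:
        log(data)
        rate = rate + cap
    data = depth % 53
    print(nums)
    nums = 11
    rate = rate - data
    return data

5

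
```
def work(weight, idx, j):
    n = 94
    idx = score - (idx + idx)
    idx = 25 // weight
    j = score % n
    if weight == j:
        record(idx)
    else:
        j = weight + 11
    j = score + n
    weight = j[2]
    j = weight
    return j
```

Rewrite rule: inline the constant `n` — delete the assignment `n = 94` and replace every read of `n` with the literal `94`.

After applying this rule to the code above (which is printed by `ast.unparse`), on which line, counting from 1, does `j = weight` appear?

11

Transformed code:
def work(weight, idx, j):
    idx = score - (idx + idx)
    idx = 25 // weight
    j = score % 94
    if weight == j:
        record(idx)
    else:
        j = weight + 11
    j = score + 94
    weight = j[2]
    j = weight
    return j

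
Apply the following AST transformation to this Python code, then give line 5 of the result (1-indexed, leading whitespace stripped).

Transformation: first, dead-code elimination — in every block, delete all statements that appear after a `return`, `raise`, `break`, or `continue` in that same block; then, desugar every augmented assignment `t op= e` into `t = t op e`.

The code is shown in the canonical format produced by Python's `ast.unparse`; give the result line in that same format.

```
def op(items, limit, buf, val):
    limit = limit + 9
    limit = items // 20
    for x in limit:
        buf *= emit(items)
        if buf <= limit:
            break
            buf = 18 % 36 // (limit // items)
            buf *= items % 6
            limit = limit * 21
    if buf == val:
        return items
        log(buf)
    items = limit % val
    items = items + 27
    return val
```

buf = buf * emit(items)

Transformed code:
def op(items, limit, buf, val):
    limit = limit + 9
    limit = items // 20
    for x in limit:
        buf = buf * emit(items)
        if buf <= limit:
            break
    if buf == val:
        return items
    items = limit % val
    items = items + 27
    return val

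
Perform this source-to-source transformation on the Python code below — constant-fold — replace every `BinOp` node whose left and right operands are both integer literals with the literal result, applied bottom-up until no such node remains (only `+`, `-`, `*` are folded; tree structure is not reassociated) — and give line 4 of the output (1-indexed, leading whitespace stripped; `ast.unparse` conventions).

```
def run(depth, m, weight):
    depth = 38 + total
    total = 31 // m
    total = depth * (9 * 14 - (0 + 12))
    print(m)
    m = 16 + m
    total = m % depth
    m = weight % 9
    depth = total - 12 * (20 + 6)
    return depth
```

total = depth * 114

Transformed code:
def run(depth, m, weight):
    depth = 38 + total
    total = 31 // m
    total = depth * 114
    print(m)
    m = 16 + m
    total = m % depth
    m = weight % 9
    depth = total - 312
    return depth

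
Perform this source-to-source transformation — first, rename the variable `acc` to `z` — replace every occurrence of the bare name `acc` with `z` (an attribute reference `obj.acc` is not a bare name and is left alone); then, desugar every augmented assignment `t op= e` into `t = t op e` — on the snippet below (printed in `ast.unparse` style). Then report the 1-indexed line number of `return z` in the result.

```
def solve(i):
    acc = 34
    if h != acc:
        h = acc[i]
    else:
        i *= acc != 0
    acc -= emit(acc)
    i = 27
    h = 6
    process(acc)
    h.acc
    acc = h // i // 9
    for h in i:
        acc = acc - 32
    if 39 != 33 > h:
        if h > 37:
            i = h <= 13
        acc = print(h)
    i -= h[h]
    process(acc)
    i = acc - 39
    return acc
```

Transformed code:
def solve(i):
    z = 34
    if h != z:
        h = z[i]
    else:
        i = i * (z != 0)
    z = z - emit(z)
    i = 27
    h = 6
    process(z)
    h.acc
    z = h // i // 9
    for h in i:
        z = z - 32
    if 39 != 33 > h:
        if h > 37:
            i = h <= 13
        z = print(h)
    i = i - h[h]
    process(z)
    i = z - 39
    return z

22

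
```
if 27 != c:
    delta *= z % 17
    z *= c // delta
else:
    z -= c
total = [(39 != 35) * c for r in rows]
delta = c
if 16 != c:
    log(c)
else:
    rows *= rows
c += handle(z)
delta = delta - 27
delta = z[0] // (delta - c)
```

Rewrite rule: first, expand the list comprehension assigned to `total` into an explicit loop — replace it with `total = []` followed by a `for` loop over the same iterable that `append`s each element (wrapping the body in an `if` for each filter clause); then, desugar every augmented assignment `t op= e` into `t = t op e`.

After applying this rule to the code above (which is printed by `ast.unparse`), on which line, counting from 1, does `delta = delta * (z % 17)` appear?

2

Transformed code:
if 27 != c:
    delta = delta * (z % 17)
    z = z * (c // delta)
else:
    z = z - c
total = []
for r in rows:
    total.append((39 != 35) * c)
delta = c
if 16 != c:
    log(c)
else:
    rows = rows * rows
c = c + handle(z)
delta = delta - 27
delta = z[0] // (delta - c)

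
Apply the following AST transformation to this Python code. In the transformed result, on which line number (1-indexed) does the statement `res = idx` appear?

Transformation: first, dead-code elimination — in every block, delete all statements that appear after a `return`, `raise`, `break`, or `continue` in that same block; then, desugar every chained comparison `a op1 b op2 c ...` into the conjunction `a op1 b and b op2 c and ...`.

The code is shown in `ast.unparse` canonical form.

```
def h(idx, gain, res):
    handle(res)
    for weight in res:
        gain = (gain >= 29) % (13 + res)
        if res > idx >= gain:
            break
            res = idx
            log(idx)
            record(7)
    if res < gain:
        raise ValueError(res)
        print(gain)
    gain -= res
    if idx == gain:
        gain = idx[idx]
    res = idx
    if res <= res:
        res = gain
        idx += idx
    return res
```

12

Transformed code:
def h(idx, gain, res):
    handle(res)
    for weight in res:
        gain = (gain >= 29) % (13 + res)
        if res > idx and idx >= gain:
            break
    if res < gain:
        raise ValueError(res)
    gain -= res
    if idx == gain:
        gain = idx[idx]
    res = idx
    if res <= res:
        res = gain
        idx += idx
    return res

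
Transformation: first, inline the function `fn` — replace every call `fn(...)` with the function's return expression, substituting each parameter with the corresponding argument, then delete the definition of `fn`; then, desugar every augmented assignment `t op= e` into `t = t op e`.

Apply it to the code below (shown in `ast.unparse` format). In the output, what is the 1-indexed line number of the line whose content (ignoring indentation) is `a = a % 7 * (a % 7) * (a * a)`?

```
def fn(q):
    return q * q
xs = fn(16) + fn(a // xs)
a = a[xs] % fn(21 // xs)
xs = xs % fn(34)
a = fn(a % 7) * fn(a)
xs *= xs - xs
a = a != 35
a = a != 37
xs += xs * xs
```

4

Transformed code:
xs = 16 * 16 + a // xs * (a // xs)
a = a[xs] % (21 // xs * (21 // xs))
xs = xs % (34 * 34)
a = a % 7 * (a % 7) * (a * a)
xs = xs * (xs - xs)
a = a != 35
a = a != 37
xs = xs + xs * xs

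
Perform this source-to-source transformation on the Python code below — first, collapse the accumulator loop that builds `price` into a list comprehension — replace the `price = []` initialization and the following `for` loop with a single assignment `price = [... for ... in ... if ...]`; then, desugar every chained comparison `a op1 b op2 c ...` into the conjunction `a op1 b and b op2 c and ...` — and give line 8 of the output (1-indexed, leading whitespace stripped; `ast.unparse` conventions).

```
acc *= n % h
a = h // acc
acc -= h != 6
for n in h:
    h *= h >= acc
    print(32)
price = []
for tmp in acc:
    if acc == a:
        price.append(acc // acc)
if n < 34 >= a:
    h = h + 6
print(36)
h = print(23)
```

Transformed code:
acc *= n % h
a = h // acc
acc -= h != 6
for n in h:
    h *= h >= acc
    print(32)
price = [acc // acc for tmp in acc if acc == a]
if n < 34 and 34 >= a:
    h = h + 6
print(36)
h = print(23)

if n < 34 and 34 >= a:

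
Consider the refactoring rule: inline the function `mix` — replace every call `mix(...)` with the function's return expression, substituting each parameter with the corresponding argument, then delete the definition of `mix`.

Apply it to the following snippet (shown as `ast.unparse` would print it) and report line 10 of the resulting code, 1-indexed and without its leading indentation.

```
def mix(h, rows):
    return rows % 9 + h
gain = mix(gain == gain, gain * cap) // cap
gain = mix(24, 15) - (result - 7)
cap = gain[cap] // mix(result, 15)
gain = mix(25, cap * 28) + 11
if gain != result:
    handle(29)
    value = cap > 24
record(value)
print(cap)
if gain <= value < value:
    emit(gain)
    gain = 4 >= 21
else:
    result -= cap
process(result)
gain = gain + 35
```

if gain <= value < value:

Transformed code:
gain = (gain * cap % 9 + (gain == gain)) // cap
gain = 15 % 9 + 24 - (result - 7)
cap = gain[cap] // (15 % 9 + result)
gain = cap * 28 % 9 + 25 + 11
if gain != result:
    handle(29)
    value = cap > 24
record(value)
print(cap)
if gain <= value < value:
    emit(gain)
    gain = 4 >= 21
else:
    result -= cap
process(result)
gain = gain + 35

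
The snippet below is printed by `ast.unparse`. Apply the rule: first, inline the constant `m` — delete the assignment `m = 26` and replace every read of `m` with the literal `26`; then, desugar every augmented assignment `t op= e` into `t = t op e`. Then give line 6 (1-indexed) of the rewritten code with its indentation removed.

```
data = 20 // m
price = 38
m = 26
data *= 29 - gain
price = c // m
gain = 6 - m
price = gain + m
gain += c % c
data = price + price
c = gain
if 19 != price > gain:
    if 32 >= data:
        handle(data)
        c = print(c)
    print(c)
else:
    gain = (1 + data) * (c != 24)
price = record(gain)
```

price = gain + 26

Transformed code:
data = 20 // 26
price = 38
data = data * (29 - gain)
price = c // 26
gain = 6 - 26
price = gain + 26
gain = gain + c % c
data = price + price
c = gain
if 19 != price > gain:
    if 32 >= data:
        handle(data)
        c = print(c)
    print(c)
else:
    gain = (1 + data) * (c != 24)
price = record(gain)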